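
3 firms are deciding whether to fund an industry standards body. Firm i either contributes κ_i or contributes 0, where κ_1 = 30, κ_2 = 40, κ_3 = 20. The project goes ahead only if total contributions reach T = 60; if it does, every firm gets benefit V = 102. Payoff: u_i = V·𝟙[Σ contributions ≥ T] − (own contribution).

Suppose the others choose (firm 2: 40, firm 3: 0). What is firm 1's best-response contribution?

Others' total = 40. Contributing 30 brings total to 70 ≥ 60: gain V − κ_1 = 72.
Best response: 30.

30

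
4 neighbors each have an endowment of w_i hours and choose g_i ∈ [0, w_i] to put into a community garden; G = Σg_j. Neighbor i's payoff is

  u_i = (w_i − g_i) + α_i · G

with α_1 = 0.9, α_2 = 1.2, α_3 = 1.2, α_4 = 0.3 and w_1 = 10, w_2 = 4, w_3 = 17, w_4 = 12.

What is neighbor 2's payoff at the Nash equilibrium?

∂u_i/∂g_i = α_i − 1, so neighbor i contributes w_i if α_i > 1, else 0.
α_i > 1 for i ∈ {2, 3}; NE contributions (0, 4, 17, 0), G = 21.
u_2 = (4 − 4) + 1.2·21 = 25.2.

25.2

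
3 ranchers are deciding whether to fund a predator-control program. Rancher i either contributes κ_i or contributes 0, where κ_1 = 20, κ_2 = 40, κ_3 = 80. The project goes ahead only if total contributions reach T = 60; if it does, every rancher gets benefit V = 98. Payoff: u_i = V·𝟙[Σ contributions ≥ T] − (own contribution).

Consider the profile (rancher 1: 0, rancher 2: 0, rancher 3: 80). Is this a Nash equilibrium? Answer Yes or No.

Yes

Total = 80 ≥ 60: provided.
Rancher 1 (pledges 0, payoff 98): pledging 20 → total 100, payoff 78. No gain.
Rancher 2 (pledges 0, payoff 98): pledging 40 → total 120, payoff 58. No gain.
Rancher 3 (pledges 80, payoff 18): dropping to 0 → total 0, payoff 0. No gain.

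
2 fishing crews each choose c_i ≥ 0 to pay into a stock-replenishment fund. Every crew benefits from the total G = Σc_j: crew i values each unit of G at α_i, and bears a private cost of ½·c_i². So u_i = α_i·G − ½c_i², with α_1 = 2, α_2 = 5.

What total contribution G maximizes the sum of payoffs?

Planner FOC: ∂(Σu_j)/∂c_i = (Σα_j) − c_i = 0, so c_i^SO = Σα_j = 7 for every i; G^SO = 14.

14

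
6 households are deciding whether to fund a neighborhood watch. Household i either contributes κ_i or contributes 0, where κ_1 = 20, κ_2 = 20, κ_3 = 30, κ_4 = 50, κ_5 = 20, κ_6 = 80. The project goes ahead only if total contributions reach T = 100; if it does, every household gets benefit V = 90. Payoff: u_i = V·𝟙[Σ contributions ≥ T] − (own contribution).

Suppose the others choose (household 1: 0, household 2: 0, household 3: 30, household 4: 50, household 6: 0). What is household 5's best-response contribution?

Others' total = 80. Contributing 20 brings total to 100 ≥ 100: gain V − κ_5 = 70.
Best response: 20.

20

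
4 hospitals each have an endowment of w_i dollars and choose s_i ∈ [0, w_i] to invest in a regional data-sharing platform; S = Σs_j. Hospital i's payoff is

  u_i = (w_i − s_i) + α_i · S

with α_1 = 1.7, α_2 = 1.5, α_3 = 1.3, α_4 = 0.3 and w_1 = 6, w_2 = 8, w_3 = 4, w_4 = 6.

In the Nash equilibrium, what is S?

∂u_i/∂s_i = α_i − 1, so hospital i contributes w_i if α_i > 1, else 0.
α_i > 1 for i ∈ {1, 2, 3}; NE contributions (6, 8, 4, 0), S = 18.

18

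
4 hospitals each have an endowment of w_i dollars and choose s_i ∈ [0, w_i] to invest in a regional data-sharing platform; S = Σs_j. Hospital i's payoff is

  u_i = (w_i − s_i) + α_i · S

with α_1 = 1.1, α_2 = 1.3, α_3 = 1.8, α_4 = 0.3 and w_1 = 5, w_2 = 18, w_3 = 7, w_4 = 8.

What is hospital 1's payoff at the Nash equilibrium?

33

∂u_i/∂s_i = α_i − 1, so hospital i contributes w_i if α_i > 1, else 0.
α_i > 1 for i ∈ {1, 2, 3}; NE contributions (5, 18, 7, 0), S = 30.
u_1 = (5 − 5) + 1.1·30 = 33.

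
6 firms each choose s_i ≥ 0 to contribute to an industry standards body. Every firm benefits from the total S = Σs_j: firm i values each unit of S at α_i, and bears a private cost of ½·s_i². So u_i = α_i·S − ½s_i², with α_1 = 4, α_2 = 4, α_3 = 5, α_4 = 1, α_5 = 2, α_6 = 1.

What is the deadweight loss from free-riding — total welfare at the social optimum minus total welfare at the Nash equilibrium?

Firm i's FOC: ∂u_i/∂s_i = α_i − s_i = 0, so s_i* = α_i.
NE contributions = (4, 4, 5, 1, 2, 1); S = 17.
W^NE = (Σα)·S − ½Σα_i² = 17² − ½·63 = 257.5.
Planner sets s_i = Σα_j = 17 for every i, so S^SO = 6·17 = 102.
W^SO = (Σα)·S^SO − ½·6·(Σα)² = (6/2)·17² = 867.
Deadweight loss = W^SO − W^NE = 609.5.

609.5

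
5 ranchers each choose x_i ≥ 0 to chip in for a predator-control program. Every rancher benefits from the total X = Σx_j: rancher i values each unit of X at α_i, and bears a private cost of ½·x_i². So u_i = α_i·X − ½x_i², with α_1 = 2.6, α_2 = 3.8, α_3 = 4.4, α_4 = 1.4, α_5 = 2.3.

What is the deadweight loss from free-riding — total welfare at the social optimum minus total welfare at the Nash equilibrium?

Rancher i's FOC: ∂u_i/∂x_i = α_i − x_i = 0, so x_i* = α_i.
NE contributions = (2.6, 3.8, 4.4, 1.4, 2.3); X = 14.5.
W^NE = (Σα)·X − ½Σα_i² = 14.5² − ½·47.81 = 186.345.
Planner sets x_i = Σα_j = 14.5 for every i, so X^SO = 5·14.5 = 72.5.
W^SO = (Σα)·X^SO − ½·5·(Σα)² = (5/2)·14.5² = 525.625.
Deadweight loss = W^SO − W^NE = 339.28.

339.28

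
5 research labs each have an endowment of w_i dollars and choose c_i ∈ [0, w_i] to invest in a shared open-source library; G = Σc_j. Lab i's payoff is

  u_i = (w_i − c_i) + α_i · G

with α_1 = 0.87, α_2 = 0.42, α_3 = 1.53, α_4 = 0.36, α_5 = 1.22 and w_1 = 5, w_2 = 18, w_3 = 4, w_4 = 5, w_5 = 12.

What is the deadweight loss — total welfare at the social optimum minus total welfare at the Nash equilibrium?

95.2

∂u_i/∂c_i = α_i − 1, so lab i contributes w_i if α_i > 1, else 0.
α_i > 1 for i ∈ {3, 5}; NE contributions (0, 0, 4, 0, 12), G = 16.
W^NE = Σw_i − G^NE + (Σα_i)·G^NE = 44 + 3.4·16 = 98.4.
Planner: ∂(Σu_j)/∂c_i = Σα_j − 1 = 3.4 > 0, so everyone contributes w_i; G^SO = 44, W^SO = 44 + 3.4·44 = 193.6.
Deadweight loss = 95.2.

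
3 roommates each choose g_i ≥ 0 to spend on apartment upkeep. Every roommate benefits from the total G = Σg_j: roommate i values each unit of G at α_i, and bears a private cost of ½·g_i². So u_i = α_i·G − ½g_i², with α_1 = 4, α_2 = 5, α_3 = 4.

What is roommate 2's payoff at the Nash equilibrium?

Roommate i's FOC: ∂u_i/∂g_i = α_i − g_i = 0, so g_i* = α_i.
NE contributions = (4, 5, 4); G = 13.
u_2 = α_2·G − ½·(g_2)² = 5·13 − ½·5² = 52.5.

52.5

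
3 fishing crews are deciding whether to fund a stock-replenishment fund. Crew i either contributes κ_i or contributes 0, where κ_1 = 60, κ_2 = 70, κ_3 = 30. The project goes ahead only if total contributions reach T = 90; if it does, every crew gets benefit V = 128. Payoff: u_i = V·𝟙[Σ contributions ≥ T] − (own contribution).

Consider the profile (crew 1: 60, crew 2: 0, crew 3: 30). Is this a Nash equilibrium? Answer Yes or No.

Total = 90 ≥ 90: provided.
Crew 1 (pledges 60, payoff 68): dropping to 0 → total 30, payoff 0. No gain.
Crew 2 (pledges 0, payoff 128): pledging 70 → total 160, payoff 58. No gain.
Crew 3 (pledges 30, payoff 98): dropping to 0 → total 60, payoff 0. No gain.

Yes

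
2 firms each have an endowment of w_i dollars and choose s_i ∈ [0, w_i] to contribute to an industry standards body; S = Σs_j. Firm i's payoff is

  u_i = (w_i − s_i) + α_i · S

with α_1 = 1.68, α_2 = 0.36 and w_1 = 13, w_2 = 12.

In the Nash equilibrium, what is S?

13

∂u_i/∂s_i = α_i − 1, so firm i contributes w_i if α_i > 1, else 0.
α_i > 1 for i ∈ {1}; NE contributions (13, 0), S = 13.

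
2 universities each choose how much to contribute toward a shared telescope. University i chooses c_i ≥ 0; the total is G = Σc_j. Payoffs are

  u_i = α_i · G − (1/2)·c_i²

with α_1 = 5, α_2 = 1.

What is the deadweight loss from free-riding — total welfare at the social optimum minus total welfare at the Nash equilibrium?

13

University i's FOC: ∂u_i/∂c_i = α_i − c_i = 0, so c_i* = α_i.
NE contributions = (5, 1); G = 6.
W^NE = (Σα)·G − ½Σα_i² = 6² − ½·26 = 23.
Planner sets c_i = Σα_j = 6 for every i, so G^SO = 2·6 = 12.
W^SO = (Σα)·G^SO − ½·2·(Σα)² = (2/2)·6² = 36.
Deadweight loss = W^SO − W^NE = 13.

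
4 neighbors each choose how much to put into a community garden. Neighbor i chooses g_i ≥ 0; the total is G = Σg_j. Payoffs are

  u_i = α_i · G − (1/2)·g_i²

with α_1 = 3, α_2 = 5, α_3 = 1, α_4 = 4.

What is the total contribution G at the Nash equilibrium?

13

Neighbor i's FOC: ∂u_i/∂g_i = α_i − g_i = 0, so g_i* = α_i.
NE contributions = (3, 5, 1, 4); G = 13.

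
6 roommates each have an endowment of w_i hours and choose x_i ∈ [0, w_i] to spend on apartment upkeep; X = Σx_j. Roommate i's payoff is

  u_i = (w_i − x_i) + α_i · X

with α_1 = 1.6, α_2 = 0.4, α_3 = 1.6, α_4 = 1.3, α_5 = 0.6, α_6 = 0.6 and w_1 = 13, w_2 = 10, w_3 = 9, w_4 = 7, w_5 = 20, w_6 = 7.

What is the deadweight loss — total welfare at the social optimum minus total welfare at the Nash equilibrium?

∂u_i/∂x_i = α_i − 1, so roommate i contributes w_i if α_i > 1, else 0.
α_i > 1 for i ∈ {1, 3, 4}; NE contributions (13, 0, 9, 7, 0, 0), X = 29.
W^NE = Σw_i − X^NE + (Σα_i)·X^NE = 66 + 5.1·29 = 213.9.
Planner: ∂(Σu_j)/∂x_i = Σα_j − 1 = 5.1 > 0, so everyone contributes w_i; X^SO = 66, W^SO = 66 + 5.1·66 = 402.6.
Deadweight loss = 188.7.

188.7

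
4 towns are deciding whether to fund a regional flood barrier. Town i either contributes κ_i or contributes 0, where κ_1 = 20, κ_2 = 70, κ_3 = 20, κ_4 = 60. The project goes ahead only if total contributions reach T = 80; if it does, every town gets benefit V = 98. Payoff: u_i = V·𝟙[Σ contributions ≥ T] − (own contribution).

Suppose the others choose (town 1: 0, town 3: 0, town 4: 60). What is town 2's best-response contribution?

Others' total = 60. Contributing 70 brings total to 130 ≥ 80: gain V − κ_2 = 28.
Best response: 70.

70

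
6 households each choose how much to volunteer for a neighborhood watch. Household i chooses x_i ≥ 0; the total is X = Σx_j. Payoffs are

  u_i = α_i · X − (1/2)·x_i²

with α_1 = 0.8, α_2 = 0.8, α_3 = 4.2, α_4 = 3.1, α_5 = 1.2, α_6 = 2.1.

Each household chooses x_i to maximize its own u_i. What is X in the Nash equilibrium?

12.2

Household i's FOC: ∂u_i/∂x_i = α_i − x_i = 0, so x_i* = α_i.
NE contributions = (0.8, 0.8, 4.2, 3.1, 1.2, 2.1); X = 12.2.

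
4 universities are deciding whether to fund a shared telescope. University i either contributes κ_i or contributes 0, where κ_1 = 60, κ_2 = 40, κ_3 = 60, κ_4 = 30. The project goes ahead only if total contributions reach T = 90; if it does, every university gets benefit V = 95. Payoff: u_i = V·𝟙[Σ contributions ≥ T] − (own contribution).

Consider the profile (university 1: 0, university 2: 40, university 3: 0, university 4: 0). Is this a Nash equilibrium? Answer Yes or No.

Total = 40 < 90: not provided.
University 1 (pledges 0, payoff 0): pledging 60 → total 100, payoff 35. Profitable deviation.

No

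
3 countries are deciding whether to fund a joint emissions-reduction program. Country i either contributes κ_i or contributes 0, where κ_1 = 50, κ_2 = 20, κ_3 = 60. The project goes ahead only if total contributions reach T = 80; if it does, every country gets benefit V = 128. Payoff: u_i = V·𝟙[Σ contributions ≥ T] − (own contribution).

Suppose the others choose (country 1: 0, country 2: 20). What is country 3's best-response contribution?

Others' total = 20. Contributing 60 brings total to 80 ≥ 80: gain V − κ_3 = 68.
Best response: 60.

60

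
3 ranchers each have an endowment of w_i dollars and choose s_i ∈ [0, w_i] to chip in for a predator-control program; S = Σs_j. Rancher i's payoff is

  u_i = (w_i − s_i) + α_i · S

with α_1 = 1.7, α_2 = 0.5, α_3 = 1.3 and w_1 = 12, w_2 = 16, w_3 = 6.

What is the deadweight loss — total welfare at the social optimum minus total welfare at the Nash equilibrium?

∂u_i/∂s_i = α_i − 1, so rancher i contributes w_i if α_i > 1, else 0.
α_i > 1 for i ∈ {1, 3}; NE contributions (12, 0, 6), S = 18.
W^NE = Σw_i − S^NE + (Σα_i)·S^NE = 34 + 2.5·18 = 79.
Planner: ∂(Σu_j)/∂s_i = Σα_j − 1 = 2.5 > 0, so everyone contributes w_i; S^SO = 34, W^SO = 34 + 2.5·34 = 119.
Deadweight loss = 40.

40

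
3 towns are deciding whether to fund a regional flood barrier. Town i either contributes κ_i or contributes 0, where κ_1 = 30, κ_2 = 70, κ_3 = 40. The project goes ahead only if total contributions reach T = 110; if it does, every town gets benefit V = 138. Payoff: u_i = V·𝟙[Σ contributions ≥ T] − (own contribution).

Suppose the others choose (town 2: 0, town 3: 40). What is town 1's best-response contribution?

Others' total = 40. Even contributing 30 gives 70 < 110: no benefit either way.
Best response: 0.

0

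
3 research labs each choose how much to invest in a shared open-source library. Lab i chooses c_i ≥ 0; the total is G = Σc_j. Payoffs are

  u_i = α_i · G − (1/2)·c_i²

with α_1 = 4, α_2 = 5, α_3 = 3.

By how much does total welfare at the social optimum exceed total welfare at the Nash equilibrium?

Lab i's FOC: ∂u_i/∂c_i = α_i − c_i = 0, so c_i* = α_i.
NE contributions = (4, 5, 3); G = 12.
W^NE = (Σα)·G − ½Σα_i² = 12² − ½·50 = 119.
Planner sets c_i = Σα_j = 12 for every i, so G^SO = 3·12 = 36.
W^SO = (Σα)·G^SO − ½·3·(Σα)² = (3/2)·12² = 216.
Deadweight loss = W^SO − W^NE = 97.

97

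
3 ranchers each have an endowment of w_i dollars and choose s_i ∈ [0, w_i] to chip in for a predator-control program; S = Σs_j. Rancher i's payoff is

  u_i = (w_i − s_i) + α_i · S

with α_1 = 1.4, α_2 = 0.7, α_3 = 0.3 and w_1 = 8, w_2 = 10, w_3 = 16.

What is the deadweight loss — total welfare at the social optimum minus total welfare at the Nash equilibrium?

36.4

∂u_i/∂s_i = α_i − 1, so rancher i contributes w_i if α_i > 1, else 0.
α_i > 1 for i ∈ {1}; NE contributions (8, 0, 0), S = 8.
W^NE = Σw_i − S^NE + (Σα_i)·S^NE = 34 + 1.4·8 = 45.2.
Planner: ∂(Σu_j)/∂s_i = Σα_j − 1 = 1.4 > 0, so everyone contributes w_i; S^SO = 34, W^SO = 34 + 1.4·34 = 81.6.
Deadweight loss = 36.4.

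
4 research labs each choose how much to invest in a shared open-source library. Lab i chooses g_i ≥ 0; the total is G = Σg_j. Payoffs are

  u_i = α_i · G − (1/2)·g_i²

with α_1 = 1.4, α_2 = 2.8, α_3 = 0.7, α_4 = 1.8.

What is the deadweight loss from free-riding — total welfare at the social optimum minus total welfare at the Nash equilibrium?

51.655

Lab i's FOC: ∂u_i/∂g_i = α_i − g_i = 0, so g_i* = α_i.
NE contributions = (1.4, 2.8, 0.7, 1.8); G = 6.7.
W^NE = (Σα)·G − ½Σα_i² = 6.7² − ½·13.53 = 38.125.
Planner sets g_i = Σα_j = 6.7 for every i, so G^SO = 4·6.7 = 26.8.
W^SO = (Σα)·G^SO − ½·4·(Σα)² = (4/2)·6.7² = 89.78.
Deadweight loss = W^SO − W^NE = 51.655.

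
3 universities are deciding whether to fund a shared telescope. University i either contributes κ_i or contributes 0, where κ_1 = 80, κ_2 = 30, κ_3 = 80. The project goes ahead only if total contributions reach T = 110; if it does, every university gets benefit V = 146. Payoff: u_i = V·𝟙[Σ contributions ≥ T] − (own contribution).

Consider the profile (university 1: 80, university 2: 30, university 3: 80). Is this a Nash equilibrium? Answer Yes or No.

Total = 190 ≥ 110: provided.
University 1 (pledges 80, payoff 66): dropping to 0 → total 110, payoff 146. Profitable deviation.

No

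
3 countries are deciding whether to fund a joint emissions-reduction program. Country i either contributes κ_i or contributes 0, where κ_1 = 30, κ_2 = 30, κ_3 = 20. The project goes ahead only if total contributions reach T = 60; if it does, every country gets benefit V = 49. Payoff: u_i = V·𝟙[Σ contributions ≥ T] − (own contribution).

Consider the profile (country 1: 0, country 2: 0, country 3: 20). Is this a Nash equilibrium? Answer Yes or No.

No

Total = 20 < 60: not provided.
Country 1 (pledges 0, payoff 0): pledging 30 → total 50, payoff -30. No gain.
Country 2 (pledges 0, payoff 0): pledging 30 → total 50, payoff -30. No gain.
Country 3 (pledges 20, payoff -20): dropping to 0 → total 0, payoff 0. Profitable deviation.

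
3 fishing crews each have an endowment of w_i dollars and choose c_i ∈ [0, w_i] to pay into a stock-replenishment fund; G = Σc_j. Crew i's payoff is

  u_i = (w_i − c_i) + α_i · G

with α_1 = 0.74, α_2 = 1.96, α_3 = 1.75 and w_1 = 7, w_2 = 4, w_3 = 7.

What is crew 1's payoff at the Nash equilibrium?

15.14

∂u_i/∂c_i = α_i − 1, so crew i contributes w_i if α_i > 1, else 0.
α_i > 1 for i ∈ {2, 3}; NE contributions (0, 4, 7), G = 11.
u_1 = (7 − 0) + 0.74·11 = 15.14.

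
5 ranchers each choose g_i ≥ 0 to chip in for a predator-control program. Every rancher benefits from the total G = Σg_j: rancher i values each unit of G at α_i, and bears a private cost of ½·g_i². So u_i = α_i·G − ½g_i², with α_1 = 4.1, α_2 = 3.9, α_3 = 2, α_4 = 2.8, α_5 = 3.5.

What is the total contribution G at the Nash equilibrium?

16.3

Rancher i's FOC: ∂u_i/∂g_i = α_i − g_i = 0, so g_i* = α_i.
NE contributions = (4.1, 3.9, 2, 2.8, 3.5); G = 16.3.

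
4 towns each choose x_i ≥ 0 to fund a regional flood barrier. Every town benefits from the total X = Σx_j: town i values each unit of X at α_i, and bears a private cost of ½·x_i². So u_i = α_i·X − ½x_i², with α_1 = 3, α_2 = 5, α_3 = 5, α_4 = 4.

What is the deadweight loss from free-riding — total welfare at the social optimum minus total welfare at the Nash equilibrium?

Town i's FOC: ∂u_i/∂x_i = α_i − x_i = 0, so x_i* = α_i.
NE contributions = (3, 5, 5, 4); X = 17.
W^NE = (Σα)·X − ½Σα_i² = 17² − ½·75 = 251.5.
Planner sets x_i = Σα_j = 17 for every i, so X^SO = 4·17 = 68.
W^SO = (Σα)·X^SO − ½·4·(Σα)² = (4/2)·17² = 578.
Deadweight loss = W^SO − W^NE = 326.5.

326.5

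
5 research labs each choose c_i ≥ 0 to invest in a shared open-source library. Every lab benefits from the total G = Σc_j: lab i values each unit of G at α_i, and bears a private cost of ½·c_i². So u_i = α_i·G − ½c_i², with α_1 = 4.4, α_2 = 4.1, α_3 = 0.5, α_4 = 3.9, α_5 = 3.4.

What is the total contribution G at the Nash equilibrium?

16.3

Lab i's FOC: ∂u_i/∂c_i = α_i − c_i = 0, so c_i* = α_i.
NE contributions = (4.4, 4.1, 0.5, 3.9, 3.4); G = 16.3.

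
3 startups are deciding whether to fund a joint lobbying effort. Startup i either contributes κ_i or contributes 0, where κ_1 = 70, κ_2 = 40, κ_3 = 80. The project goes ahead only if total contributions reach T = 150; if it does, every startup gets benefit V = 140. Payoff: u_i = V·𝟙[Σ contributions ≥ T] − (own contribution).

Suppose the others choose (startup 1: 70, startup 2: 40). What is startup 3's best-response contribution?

80

Others' total = 110. Contributing 80 brings total to 190 ≥ 150: gain V − κ_3 = 60.
Best response: 80.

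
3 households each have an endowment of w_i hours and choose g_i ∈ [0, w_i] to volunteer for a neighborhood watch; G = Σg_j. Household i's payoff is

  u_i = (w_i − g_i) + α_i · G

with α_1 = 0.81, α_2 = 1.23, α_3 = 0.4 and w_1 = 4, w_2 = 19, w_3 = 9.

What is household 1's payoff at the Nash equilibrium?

∂u_i/∂g_i = α_i − 1, so household i contributes w_i if α_i > 1, else 0.
α_i > 1 for i ∈ {2}; NE contributions (0, 19, 0), G = 19.
u_1 = (4 − 0) + 0.81·19 = 19.39.

19.39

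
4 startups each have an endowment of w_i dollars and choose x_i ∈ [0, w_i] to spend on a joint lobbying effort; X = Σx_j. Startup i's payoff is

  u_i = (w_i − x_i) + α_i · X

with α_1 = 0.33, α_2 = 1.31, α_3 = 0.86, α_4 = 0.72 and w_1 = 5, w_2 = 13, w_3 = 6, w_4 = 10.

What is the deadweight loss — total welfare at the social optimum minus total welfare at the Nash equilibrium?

46.62

∂u_i/∂x_i = α_i − 1, so startup i contributes w_i if α_i > 1, else 0.
α_i > 1 for i ∈ {2}; NE contributions (0, 13, 0, 0), X = 13.
W^NE = Σw_i − X^NE + (Σα_i)·X^NE = 34 + 2.22·13 = 62.86.
Planner: ∂(Σu_j)/∂x_i = Σα_j − 1 = 2.22 > 0, so everyone contributes w_i; X^SO = 34, W^SO = 34 + 2.22·34 = 109.48.
Deadweight loss = 46.62.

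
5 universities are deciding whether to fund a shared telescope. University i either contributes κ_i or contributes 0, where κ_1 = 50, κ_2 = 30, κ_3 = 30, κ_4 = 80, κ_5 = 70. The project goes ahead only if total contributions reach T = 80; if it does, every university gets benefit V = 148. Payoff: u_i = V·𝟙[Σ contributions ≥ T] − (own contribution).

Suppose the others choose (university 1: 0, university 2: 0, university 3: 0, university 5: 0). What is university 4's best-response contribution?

Others' total = 0. Contributing 80 brings total to 80 ≥ 80: gain V − κ_4 = 68.
Best response: 80.

80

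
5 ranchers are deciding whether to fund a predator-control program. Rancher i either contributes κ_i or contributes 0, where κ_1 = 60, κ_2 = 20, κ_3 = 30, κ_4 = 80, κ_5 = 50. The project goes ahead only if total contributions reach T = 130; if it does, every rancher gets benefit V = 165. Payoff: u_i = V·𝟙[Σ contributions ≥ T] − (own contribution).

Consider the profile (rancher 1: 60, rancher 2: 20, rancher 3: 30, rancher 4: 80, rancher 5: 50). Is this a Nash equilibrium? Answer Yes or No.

Total = 240 ≥ 130: provided.
Rancher 1 (pledges 60, payoff 105): dropping to 0 → total 180, payoff 165. Profitable deviation.

No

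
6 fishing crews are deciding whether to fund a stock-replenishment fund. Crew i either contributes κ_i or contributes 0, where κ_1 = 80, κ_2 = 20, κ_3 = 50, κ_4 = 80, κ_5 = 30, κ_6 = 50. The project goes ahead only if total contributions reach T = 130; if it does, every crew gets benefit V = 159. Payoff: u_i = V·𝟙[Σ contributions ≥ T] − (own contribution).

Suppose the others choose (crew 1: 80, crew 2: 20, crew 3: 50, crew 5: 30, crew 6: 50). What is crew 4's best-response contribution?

0

Others' total = 230 ≥ 130; contributing adds cost 80 for no extra benefit.
Best response: 0.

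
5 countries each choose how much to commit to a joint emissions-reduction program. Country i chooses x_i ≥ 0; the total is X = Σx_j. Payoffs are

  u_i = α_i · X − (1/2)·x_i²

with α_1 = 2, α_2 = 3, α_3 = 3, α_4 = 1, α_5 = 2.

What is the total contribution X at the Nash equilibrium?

Country i's FOC: ∂u_i/∂x_i = α_i − x_i = 0, so x_i* = α_i.
NE contributions = (2, 3, 3, 1, 2); X = 11.

11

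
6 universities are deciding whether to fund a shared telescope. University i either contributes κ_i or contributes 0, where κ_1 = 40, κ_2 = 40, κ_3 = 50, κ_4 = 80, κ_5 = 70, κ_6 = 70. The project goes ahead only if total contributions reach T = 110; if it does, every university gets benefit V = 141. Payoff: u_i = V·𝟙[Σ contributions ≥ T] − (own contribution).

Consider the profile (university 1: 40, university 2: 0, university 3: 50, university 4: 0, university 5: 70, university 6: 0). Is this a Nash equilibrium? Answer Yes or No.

Total = 160 ≥ 110: provided.
University 1 (pledges 40, payoff 101): dropping to 0 → total 120, payoff 141. Profitable deviation.

No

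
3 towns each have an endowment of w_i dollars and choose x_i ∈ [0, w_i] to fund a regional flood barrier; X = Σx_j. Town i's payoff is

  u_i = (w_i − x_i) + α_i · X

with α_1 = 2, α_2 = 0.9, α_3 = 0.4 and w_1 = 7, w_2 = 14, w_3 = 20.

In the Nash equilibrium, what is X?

∂u_i/∂x_i = α_i − 1, so town i contributes w_i if α_i > 1, else 0.
α_i > 1 for i ∈ {1}; NE contributions (7, 0, 0), X = 7.

7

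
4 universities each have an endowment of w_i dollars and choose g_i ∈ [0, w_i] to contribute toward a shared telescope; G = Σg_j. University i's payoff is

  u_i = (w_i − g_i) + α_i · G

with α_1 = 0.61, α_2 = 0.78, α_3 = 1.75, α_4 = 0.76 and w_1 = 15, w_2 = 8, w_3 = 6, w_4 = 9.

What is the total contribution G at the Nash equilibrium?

6

∂u_i/∂g_i = α_i − 1, so university i contributes w_i if α_i > 1, else 0.
α_i > 1 for i ∈ {3}; NE contributions (0, 0, 6, 0), G = 6.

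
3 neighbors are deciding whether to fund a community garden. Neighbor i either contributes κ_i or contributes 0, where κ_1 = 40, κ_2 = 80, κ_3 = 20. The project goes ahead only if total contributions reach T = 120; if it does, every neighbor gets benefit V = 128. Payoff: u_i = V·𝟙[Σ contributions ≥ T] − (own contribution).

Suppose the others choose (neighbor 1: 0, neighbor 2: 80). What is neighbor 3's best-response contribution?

0

Others' total = 80. Even contributing 20 gives 100 < 120: no benefit either way.
Best response: 0.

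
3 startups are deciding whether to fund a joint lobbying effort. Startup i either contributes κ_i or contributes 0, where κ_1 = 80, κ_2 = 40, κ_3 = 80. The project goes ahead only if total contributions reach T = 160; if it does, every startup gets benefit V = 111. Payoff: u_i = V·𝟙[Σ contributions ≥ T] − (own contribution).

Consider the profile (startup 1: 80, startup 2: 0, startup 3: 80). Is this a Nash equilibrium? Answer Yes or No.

Yes

Total = 160 ≥ 160: provided.
Startup 1 (pledges 80, payoff 31): dropping to 0 → total 80, payoff 0. No gain.
Startup 2 (pledges 0, payoff 111): pledging 40 → total 200, payoff 71. No gain.
Startup 3 (pledges 80, payoff 31): dropping to 0 → total 80, payoff 0. No gain.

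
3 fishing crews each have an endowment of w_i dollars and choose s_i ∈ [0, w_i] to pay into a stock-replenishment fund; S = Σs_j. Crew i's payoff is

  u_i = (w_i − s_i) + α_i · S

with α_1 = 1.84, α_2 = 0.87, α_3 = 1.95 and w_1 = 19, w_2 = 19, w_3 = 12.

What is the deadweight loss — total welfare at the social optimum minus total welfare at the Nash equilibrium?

∂u_i/∂s_i = α_i − 1, so crew i contributes w_i if α_i > 1, else 0.
α_i > 1 for i ∈ {1, 3}; NE contributions (19, 0, 12), S = 31.
W^NE = Σw_i − S^NE + (Σα_i)·S^NE = 50 + 3.66·31 = 163.46.
Planner: ∂(Σu_j)/∂s_i = Σα_j − 1 = 3.66 > 0, so everyone contributes w_i; S^SO = 50, W^SO = 50 + 3.66·50 = 233.
Deadweight loss = 69.54.

69.54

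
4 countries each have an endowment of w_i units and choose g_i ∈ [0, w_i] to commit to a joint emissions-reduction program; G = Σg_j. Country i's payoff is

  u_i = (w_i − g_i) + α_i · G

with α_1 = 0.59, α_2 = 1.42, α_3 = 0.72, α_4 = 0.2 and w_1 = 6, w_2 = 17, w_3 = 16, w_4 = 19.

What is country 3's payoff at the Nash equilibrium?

28.24

∂u_i/∂g_i = α_i − 1, so country i contributes w_i if α_i > 1, else 0.
α_i > 1 for i ∈ {2}; NE contributions (0, 17, 0, 0), G = 17.
u_3 = (16 − 0) + 0.72·17 = 28.24.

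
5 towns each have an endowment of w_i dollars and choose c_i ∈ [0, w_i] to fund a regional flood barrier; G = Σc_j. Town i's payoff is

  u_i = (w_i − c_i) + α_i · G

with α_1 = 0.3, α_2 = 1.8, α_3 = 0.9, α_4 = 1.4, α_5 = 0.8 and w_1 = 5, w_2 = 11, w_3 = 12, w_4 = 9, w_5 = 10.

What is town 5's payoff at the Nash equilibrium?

26

∂u_i/∂c_i = α_i − 1, so town i contributes w_i if α_i > 1, else 0.
α_i > 1 for i ∈ {2, 4}; NE contributions (0, 11, 0, 9, 0), G = 20.
u_5 = (10 − 0) + 0.8·20 = 26.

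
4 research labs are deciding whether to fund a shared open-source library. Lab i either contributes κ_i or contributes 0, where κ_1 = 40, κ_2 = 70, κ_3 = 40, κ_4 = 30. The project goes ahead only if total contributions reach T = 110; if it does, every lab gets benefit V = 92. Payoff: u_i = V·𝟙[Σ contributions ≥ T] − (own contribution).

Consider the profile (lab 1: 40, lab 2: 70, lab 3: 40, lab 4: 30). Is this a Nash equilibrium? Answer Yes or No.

Total = 180 ≥ 110: provided.
Lab 1 (pledges 40, payoff 52): dropping to 0 → total 140, payoff 92. Profitable deviation.

No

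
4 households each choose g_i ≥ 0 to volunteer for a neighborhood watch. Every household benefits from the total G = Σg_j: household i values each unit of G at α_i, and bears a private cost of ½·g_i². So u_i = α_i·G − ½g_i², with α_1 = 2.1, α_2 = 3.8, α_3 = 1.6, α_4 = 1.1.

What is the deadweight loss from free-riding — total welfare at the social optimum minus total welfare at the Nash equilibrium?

85.27

Household i's FOC: ∂u_i/∂g_i = α_i − g_i = 0, so g_i* = α_i.
NE contributions = (2.1, 3.8, 1.6, 1.1); G = 8.6.
W^NE = (Σα)·G − ½Σα_i² = 8.6² − ½·22.62 = 62.65.
Planner sets g_i = Σα_j = 8.6 for every i, so G^SO = 4·8.6 = 34.4.
W^SO = (Σα)·G^SO − ½·4·(Σα)² = (4/2)·8.6² = 147.92.
Deadweight loss = W^SO − W^NE = 85.27.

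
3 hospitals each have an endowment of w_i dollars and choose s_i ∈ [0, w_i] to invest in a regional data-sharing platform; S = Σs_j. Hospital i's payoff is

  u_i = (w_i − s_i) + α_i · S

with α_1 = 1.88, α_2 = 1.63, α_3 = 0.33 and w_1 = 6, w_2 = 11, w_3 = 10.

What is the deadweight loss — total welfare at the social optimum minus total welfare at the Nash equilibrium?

28.4

∂u_i/∂s_i = α_i − 1, so hospital i contributes w_i if α_i > 1, else 0.
α_i > 1 for i ∈ {1, 2}; NE contributions (6, 11, 0), S = 17.
W^NE = Σw_i − S^NE + (Σα_i)·S^NE = 27 + 2.84·17 = 75.28.
Planner: ∂(Σu_j)/∂s_i = Σα_j − 1 = 2.84 > 0, so everyone contributes w_i; S^SO = 27, W^SO = 27 + 2.84·27 = 103.68.
Deadweight loss = 28.4.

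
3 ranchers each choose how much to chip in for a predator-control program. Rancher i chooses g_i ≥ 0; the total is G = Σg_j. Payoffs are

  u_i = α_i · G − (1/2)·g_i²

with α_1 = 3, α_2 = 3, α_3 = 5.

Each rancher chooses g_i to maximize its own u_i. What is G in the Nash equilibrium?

11

Rancher i's FOC: ∂u_i/∂g_i = α_i − g_i = 0, so g_i* = α_i.
NE contributions = (3, 3, 5); G = 11.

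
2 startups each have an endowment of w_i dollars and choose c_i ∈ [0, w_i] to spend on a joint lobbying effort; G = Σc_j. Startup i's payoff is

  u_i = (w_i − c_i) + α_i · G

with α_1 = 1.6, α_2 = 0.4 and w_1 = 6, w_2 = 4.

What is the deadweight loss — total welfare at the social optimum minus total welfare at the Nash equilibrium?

∂u_i/∂c_i = α_i − 1, so startup i contributes w_i if α_i > 1, else 0.
α_i > 1 for i ∈ {1}; NE contributions (6, 0), G = 6.
W^NE = Σw_i − G^NE + (Σα_i)·G^NE = 10 + 1·6 = 16.
Planner: ∂(Σu_j)/∂c_i = Σα_j − 1 = 1 > 0, so everyone contributes w_i; G^SO = 10, W^SO = 10 + 1·10 = 20.
Deadweight loss = 4.

4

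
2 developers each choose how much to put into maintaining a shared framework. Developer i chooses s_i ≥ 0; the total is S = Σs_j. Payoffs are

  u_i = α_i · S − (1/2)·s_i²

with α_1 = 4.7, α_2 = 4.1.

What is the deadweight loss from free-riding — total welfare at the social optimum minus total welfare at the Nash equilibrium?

Developer i's FOC: ∂u_i/∂s_i = α_i − s_i = 0, so s_i* = α_i.
NE contributions = (4.7, 4.1); S = 8.8.
W^NE = (Σα)·S − ½Σα_i² = 8.8² − ½·38.9 = 57.99.
Planner sets s_i = Σα_j = 8.8 for every i, so S^SO = 2·8.8 = 17.6.
W^SO = (Σα)·S^SO − ½·2·(Σα)² = (2/2)·8.8² = 77.44.
Deadweight loss = W^SO − W^NE = 19.45.

19.45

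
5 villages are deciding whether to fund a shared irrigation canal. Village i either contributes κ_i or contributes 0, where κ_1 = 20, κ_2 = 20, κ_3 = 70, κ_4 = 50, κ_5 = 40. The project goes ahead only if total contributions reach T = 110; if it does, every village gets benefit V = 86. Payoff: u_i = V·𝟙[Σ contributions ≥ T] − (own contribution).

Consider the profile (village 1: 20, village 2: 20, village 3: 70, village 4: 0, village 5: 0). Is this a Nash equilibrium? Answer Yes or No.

Yes

Total = 110 ≥ 110: provided.
Village 1 (pledges 20, payoff 66): dropping to 0 → total 90, payoff 0. No gain.
Village 2 (pledges 20, payoff 66): dropping to 0 → total 90, payoff 0. No gain.
Village 3 (pledges 70, payoff 16): dropping to 0 → total 40, payoff 0. No gain.
Village 4 (pledges 0, payoff 86): pledging 50 → total 160, payoff 36. No gain.
Village 5 (pledges 0, payoff 86): pledging 40 → total 150, payoff 46. No gain.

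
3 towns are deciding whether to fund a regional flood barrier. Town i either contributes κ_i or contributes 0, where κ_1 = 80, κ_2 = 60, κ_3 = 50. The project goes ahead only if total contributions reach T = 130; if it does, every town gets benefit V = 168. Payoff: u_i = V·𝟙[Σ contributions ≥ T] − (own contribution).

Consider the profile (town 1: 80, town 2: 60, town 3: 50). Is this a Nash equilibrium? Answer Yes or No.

Total = 190 ≥ 130: provided.
Town 1 (pledges 80, payoff 88): dropping to 0 → total 110, payoff 0. No gain.
Town 2 (pledges 60, payoff 108): dropping to 0 → total 130, payoff 168. Profitable deviation.

No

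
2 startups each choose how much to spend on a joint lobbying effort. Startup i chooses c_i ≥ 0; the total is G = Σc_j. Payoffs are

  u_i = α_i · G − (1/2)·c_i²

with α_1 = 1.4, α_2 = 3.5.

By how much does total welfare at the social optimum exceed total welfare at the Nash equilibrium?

7.105

Startup i's FOC: ∂u_i/∂c_i = α_i − c_i = 0, so c_i* = α_i.
NE contributions = (1.4, 3.5); G = 4.9.
W^NE = (Σα)·G − ½Σα_i² = 4.9² − ½·14.21 = 16.905.
Planner sets c_i = Σα_j = 4.9 for every i, so G^SO = 2·4.9 = 9.8.
W^SO = (Σα)·G^SO − ½·2·(Σα)² = (2/2)·4.9² = 24.01.
Deadweight loss = W^SO − W^NE = 7.105.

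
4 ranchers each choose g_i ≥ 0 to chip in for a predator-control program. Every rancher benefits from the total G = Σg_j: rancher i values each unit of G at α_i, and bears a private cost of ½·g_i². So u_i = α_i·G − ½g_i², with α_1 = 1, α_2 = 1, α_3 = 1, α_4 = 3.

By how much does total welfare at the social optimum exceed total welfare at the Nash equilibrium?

42

Rancher i's FOC: ∂u_i/∂g_i = α_i − g_i = 0, so g_i* = α_i.
NE contributions = (1, 1, 1, 3); G = 6.
W^NE = (Σα)·G − ½Σα_i² = 6² − ½·12 = 30.
Planner sets g_i = Σα_j = 6 for every i, so G^SO = 4·6 = 24.
W^SO = (Σα)·G^SO − ½·4·(Σα)² = (4/2)·6² = 72.
Deadweight loss = W^SO − W^NE = 42.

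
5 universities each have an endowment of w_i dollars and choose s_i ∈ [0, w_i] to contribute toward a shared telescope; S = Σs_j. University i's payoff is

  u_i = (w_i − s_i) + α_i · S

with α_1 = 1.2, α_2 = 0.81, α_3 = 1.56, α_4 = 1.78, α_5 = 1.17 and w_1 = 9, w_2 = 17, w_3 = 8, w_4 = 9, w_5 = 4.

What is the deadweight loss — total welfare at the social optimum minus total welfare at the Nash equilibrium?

93.84

∂u_i/∂s_i = α_i − 1, so university i contributes w_i if α_i > 1, else 0.
α_i > 1 for i ∈ {1, 3, 4, 5}; NE contributions (9, 0, 8, 9, 4), S = 30.
W^NE = Σw_i − S^NE + (Σα_i)·S^NE = 47 + 5.52·30 = 212.6.
Planner: ∂(Σu_j)/∂s_i = Σα_j − 1 = 5.52 > 0, so everyone contributes w_i; S^SO = 47, W^SO = 47 + 5.52·47 = 306.44.
Deadweight loss = 93.84.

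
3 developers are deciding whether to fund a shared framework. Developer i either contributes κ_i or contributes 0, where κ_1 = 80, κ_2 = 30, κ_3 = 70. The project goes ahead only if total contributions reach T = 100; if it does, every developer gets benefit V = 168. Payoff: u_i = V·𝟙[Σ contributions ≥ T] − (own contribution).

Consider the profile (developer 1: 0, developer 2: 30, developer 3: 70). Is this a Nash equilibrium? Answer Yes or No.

Total = 100 ≥ 100: provided.
Developer 1 (pledges 0, payoff 168): pledging 80 → total 180, payoff 88. No gain.
Developer 2 (pledges 30, payoff 138): dropping to 0 → total 70, payoff 0. No gain.
Developer 3 (pledges 70, payoff 98): dropping to 0 → total 30, payoff 0. No gain.

Yes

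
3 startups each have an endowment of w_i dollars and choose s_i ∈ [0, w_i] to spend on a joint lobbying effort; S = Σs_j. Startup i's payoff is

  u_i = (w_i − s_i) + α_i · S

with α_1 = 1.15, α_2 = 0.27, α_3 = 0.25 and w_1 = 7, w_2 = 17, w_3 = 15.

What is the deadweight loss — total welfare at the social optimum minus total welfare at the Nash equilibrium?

∂u_i/∂s_i = α_i − 1, so startup i contributes w_i if α_i > 1, else 0.
α_i > 1 for i ∈ {1}; NE contributions (7, 0, 0), S = 7.
W^NE = Σw_i − S^NE + (Σα_i)·S^NE = 39 + 0.67·7 = 43.69.
Planner: ∂(Σu_j)/∂s_i = Σα_j − 1 = 0.67 > 0, so everyone contributes w_i; S^SO = 39, W^SO = 39 + 0.67·39 = 65.13.
Deadweight loss = 21.44.

21.44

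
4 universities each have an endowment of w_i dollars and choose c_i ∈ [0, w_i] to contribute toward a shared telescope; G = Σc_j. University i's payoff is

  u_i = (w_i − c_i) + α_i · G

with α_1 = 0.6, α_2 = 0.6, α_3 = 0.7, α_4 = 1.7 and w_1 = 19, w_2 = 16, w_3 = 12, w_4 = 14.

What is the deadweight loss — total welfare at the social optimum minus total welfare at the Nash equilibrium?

∂u_i/∂c_i = α_i − 1, so university i contributes w_i if α_i > 1, else 0.
α_i > 1 for i ∈ {4}; NE contributions (0, 0, 0, 14), G = 14.
W^NE = Σw_i − G^NE + (Σα_i)·G^NE = 61 + 2.6·14 = 97.4.
Planner: ∂(Σu_j)/∂c_i = Σα_j − 1 = 2.6 > 0, so everyone contributes w_i; G^SO = 61, W^SO = 61 + 2.6·61 = 219.6.
Deadweight loss = 122.2.

122.2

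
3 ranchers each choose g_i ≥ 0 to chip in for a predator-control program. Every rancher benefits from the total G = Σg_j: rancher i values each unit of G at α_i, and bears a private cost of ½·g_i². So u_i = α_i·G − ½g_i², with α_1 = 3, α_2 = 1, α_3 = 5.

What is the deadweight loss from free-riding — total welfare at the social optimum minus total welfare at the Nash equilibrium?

58

Rancher i's FOC: ∂u_i/∂g_i = α_i − g_i = 0, so g_i* = α_i.
NE contributions = (3, 1, 5); G = 9.
W^NE = (Σα)·G − ½Σα_i² = 9² − ½·35 = 63.5.
Planner sets g_i = Σα_j = 9 for every i, so G^SO = 3·9 = 27.
W^SO = (Σα)·G^SO − ½·3·(Σα)² = (3/2)·9² = 121.5.
Deadweight loss = W^SO − W^NE = 58.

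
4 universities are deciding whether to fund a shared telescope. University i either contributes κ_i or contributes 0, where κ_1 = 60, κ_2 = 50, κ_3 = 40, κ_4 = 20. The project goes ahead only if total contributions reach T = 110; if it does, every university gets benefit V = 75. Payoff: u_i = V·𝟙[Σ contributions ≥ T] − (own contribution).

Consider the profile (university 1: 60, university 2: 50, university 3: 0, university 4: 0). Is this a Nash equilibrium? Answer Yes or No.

Yes

Total = 110 ≥ 110: provided.
University 1 (pledges 60, payoff 15): dropping to 0 → total 50, payoff 0. No gain.
University 2 (pledges 50, payoff 25): dropping to 0 → total 60, payoff 0. No gain.
University 3 (pledges 0, payoff 75): pledging 40 → total 150, payoff 35. No gain.
University 4 (pledges 0, payoff 75): pledging 20 → total 130, payoff 55. No gain.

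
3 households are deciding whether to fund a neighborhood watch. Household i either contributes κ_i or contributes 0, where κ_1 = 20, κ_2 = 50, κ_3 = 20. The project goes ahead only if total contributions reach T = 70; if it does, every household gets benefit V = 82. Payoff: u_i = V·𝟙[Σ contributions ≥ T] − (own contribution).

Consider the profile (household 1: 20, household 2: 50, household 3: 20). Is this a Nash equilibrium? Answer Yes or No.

No

Total = 90 ≥ 70: provided.
Household 1 (pledges 20, payoff 62): dropping to 0 → total 70, payoff 82. Profitable deviation.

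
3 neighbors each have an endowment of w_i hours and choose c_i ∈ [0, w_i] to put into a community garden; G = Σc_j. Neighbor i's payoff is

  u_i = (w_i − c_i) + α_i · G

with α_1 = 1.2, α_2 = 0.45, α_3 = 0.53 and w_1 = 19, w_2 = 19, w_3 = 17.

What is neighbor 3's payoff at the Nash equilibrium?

∂u_i/∂c_i = α_i − 1, so neighbor i contributes w_i if α_i > 1, else 0.
α_i > 1 for i ∈ {1}; NE contributions (19, 0, 0), G = 19.
u_3 = (17 − 0) + 0.53·19 = 27.07.

27.07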